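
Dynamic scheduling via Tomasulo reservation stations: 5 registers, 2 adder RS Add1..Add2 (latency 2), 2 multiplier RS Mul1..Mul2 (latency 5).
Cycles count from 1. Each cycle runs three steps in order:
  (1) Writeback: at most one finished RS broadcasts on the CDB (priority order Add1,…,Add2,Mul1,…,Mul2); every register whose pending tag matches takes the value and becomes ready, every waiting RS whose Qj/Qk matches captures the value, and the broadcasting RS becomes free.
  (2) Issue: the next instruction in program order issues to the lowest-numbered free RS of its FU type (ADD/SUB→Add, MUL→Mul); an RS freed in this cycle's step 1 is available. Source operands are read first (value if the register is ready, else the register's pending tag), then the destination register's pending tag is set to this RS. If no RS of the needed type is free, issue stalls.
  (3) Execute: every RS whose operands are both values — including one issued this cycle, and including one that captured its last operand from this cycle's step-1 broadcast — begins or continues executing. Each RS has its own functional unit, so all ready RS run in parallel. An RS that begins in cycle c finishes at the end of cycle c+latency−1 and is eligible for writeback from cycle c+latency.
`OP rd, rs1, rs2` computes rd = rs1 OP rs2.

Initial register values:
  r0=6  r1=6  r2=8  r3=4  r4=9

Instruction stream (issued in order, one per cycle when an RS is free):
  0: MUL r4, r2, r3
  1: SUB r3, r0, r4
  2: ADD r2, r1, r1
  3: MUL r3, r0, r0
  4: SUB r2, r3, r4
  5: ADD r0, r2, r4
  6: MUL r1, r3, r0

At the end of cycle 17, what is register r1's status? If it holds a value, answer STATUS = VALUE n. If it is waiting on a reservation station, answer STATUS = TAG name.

STATUS = TAG Mul1

  c1: issue MUL r4<-Mul1  regs: r0:6,r1:6,r2:8,r3:4,r4:Mul1
  c2: issue SUB r3<-Add1  regs: r0:6,r1:6,r2:8,r3:Add1,r4:Mul1
  c3: issue ADD r2<-Add2  regs: r0:6,r1:6,r2:Add2,r3:Add1,r4:Mul1
  c4: issue MUL r3<-Mul2  regs: r0:6,r1:6,r2:Add2,r3:Mul2,r4:Mul1
  c5: CDB Add2=12; issue SUB r2<-Add2  regs: r0:6,r1:6,r2:Add2,r3:Mul2,r4:Mul1
  c6: CDB Mul1=32; stall  regs: r0:6,r1:6,r2:Add2,r3:Mul2,r4:32
  c7: stall  regs: r0:6,r1:6,r2:Add2,r3:Mul2,r4:32
  c8: CDB Add1=-26; issue ADD r0<-Add1  regs: r0:Add1,r1:6,r2:Add2,r3:Mul2,r4:32
  c9: CDB Mul2=36; issue MUL r1<-Mul1  regs: r0:Add1,r1:Mul1,r2:Add2,r3:36,r4:32
  c10: -  regs: r0:Add1,r1:Mul1,r2:Add2,r3:36,r4:32
  c11: CDB Add2=4  regs: r0:Add1,r1:Mul1,r2:4,r3:36,r4:32
  c12: -  regs: r0:Add1,r1:Mul1,r2:4,r3:36,r4:32
  c13: CDB Add1=36  regs: r0:36,r1:Mul1,r2:4,r3:36,r4:32
  c14: -  regs: r0:36,r1:Mul1,r2:4,r3:36,r4:32
  c15: -  regs: r0:36,r1:Mul1,r2:4,r3:36,r4:32
  c16: -  regs: r0:36,r1:Mul1,r2:4,r3:36,r4:32
  c17: -  regs: r0:36,r1:Mul1,r2:4,r3:36,r4:32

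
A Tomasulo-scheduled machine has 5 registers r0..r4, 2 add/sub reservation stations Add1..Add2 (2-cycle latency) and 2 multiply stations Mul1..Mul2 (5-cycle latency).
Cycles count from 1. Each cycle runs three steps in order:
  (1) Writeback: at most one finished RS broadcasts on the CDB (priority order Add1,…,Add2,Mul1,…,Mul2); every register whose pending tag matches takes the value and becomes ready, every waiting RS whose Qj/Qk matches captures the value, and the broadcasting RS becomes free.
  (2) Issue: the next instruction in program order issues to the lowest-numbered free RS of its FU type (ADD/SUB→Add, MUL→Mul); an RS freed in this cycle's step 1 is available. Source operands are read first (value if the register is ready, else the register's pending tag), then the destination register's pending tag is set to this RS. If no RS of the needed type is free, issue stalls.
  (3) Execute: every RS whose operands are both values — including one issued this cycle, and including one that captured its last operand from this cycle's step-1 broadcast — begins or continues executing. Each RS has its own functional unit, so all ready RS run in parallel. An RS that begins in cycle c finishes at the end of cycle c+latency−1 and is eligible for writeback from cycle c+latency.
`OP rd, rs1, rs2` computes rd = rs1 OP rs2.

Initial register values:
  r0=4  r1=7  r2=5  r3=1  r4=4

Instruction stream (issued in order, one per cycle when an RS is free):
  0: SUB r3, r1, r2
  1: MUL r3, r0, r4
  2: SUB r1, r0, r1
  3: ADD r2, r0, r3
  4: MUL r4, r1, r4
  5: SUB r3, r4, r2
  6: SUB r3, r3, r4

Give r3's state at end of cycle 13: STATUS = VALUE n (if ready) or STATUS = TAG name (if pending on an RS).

STATUS = TAG Add2

  c1: issue SUB r3<-Add1  regs: r0:4,r1:7,r2:5,r3:Add1,r4:4
  c2: issue MUL r3<-Mul1  regs: r0:4,r1:7,r2:5,r3:Mul1,r4:4
  c3: CDB Add1=2; issue SUB r1<-Add1  regs: r0:4,r1:Add1,r2:5,r3:Mul1,r4:4
  c4: issue ADD r2<-Add2  regs: r0:4,r1:Add1,r2:Add2,r3:Mul1,r4:4
  c5: CDB Add1=-3; issue MUL r4<-Mul2  regs: r0:4,r1:-3,r2:Add2,r3:Mul1,r4:Mul2
  c6: issue SUB r3<-Add1  regs: r0:4,r1:-3,r2:Add2,r3:Add1,r4:Mul2
  c7: CDB Mul1=16; stall  regs: r0:4,r1:-3,r2:Add2,r3:Add1,r4:Mul2
  c8: stall  regs: r0:4,r1:-3,r2:Add2,r3:Add1,r4:Mul2
  c9: CDB Add2=20; issue SUB r3<-Add2  regs: r0:4,r1:-3,r2:20,r3:Add2,r4:Mul2
  c10: CDB Mul2=-12  regs: r0:4,r1:-3,r2:20,r3:Add2,r4:-12
  c11: -  regs: r0:4,r1:-3,r2:20,r3:Add2,r4:-12
  c12: CDB Add1=-32  regs: r0:4,r1:-3,r2:20,r3:Add2,r4:-12
  c13: -  regs: r0:4,r1:-3,r2:20,r3:Add2,r4:-12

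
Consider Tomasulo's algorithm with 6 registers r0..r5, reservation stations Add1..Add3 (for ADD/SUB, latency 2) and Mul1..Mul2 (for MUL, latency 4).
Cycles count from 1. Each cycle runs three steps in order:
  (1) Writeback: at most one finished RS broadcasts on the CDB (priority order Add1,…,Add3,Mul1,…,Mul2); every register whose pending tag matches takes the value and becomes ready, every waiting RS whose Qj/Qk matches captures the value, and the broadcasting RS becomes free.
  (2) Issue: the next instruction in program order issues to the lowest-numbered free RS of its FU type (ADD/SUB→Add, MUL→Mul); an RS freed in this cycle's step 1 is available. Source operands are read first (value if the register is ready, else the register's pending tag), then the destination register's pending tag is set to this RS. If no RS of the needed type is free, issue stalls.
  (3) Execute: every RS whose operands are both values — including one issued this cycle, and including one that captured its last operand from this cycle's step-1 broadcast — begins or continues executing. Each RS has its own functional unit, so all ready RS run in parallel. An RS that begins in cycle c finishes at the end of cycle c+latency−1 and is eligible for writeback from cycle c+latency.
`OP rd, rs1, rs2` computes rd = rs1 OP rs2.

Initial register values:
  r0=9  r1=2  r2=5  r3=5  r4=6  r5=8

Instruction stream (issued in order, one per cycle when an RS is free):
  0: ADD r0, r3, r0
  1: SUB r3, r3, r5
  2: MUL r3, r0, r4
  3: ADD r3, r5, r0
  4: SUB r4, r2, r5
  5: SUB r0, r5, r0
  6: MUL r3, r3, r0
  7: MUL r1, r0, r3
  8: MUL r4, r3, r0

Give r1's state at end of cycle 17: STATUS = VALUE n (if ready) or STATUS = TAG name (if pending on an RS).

STATUS = VALUE 792

c1: issue ADD r0<-Add1 | r0:Add1,r1:2,r2:5,r3:5,r4:6,r5:8
c2: issue SUB r3<-Add2 | r0:Add1,r1:2,r2:5,r3:Add2,r4:6,r5:8
c3: CDB Add1=14; issue MUL r3<-Mul1 | r0:14,r1:2,r2:5,r3:Mul1,r4:6,r5:8
c4: CDB Add2=-3; issue ADD r3<-Add1 | r0:14,r1:2,r2:5,r3:Add1,r4:6,r5:8
c5: issue SUB r4<-Add2 | r0:14,r1:2,r2:5,r3:Add1,r4:Add2,r5:8
c6: CDB Add1=22; issue SUB r0<-Add1 | r0:Add1,r1:2,r2:5,r3:22,r4:Add2,r5:8
c7: CDB Add2=-3; issue MUL r3<-Mul2 | r0:Add1,r1:2,r2:5,r3:Mul2,r4:-3,r5:8
c8: CDB Add1=-6; stall | r0:-6,r1:2,r2:5,r3:Mul2,r4:-3,r5:8
c9: CDB Mul1=84; issue MUL r1<-Mul1 | r0:-6,r1:Mul1,r2:5,r3:Mul2,r4:-3,r5:8
c10: stall | r0:-6,r1:Mul1,r2:5,r3:Mul2,r4:-3,r5:8
c11: stall | r0:-6,r1:Mul1,r2:5,r3:Mul2,r4:-3,r5:8
c12: CDB Mul2=-132; issue MUL r4<-Mul2 | r0:-6,r1:Mul1,r2:5,r3:-132,r4:Mul2,r5:8
c13: - | r0:-6,r1:Mul1,r2:5,r3:-132,r4:Mul2,r5:8
c14: - | r0:-6,r1:Mul1,r2:5,r3:-132,r4:Mul2,r5:8
c15: - | r0:-6,r1:Mul1,r2:5,r3:-132,r4:Mul2,r5:8
c16: CDB Mul1=792 | r0:-6,r1:792,r2:5,r3:-132,r4:Mul2,r5:8
c17: CDB Mul2=792 | r0:-6,r1:792,r2:5,r3:-132,r4:792,r5:8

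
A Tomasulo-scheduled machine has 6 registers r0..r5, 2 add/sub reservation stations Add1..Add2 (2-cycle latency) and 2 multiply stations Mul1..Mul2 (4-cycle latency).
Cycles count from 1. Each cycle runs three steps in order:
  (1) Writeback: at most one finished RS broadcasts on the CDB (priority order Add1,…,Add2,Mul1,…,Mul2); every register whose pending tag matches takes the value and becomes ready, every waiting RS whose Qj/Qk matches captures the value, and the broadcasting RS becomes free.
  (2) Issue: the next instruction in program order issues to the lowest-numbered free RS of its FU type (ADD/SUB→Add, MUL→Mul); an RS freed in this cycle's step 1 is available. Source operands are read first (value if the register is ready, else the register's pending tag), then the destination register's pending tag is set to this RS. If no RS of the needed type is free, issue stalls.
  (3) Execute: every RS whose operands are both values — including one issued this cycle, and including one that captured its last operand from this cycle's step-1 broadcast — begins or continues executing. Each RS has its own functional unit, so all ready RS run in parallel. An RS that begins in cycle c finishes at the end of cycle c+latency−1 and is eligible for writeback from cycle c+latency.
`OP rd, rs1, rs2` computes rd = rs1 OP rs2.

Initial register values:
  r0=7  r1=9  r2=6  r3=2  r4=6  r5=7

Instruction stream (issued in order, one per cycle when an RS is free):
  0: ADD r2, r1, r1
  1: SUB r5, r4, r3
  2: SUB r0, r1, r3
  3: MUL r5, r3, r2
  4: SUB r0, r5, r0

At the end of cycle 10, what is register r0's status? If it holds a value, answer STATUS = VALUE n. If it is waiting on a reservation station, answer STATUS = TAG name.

  c1: issue ADD r2<-Add1  regs: r0:7,r1:9,r2:Add1,r3:2,r4:6,r5:7
  c2: issue SUB r5<-Add2  regs: r0:7,r1:9,r2:Add1,r3:2,r4:6,r5:Add2
  c3: CDB Add1=18; issue SUB r0<-Add1  regs: r0:Add1,r1:9,r2:18,r3:2,r4:6,r5:Add2
  c4: CDB Add2=4; issue MUL r5<-Mul1  regs: r0:Add1,r1:9,r2:18,r3:2,r4:6,r5:Mul1
  c5: CDB Add1=7; issue SUB r0<-Add1  regs: r0:Add1,r1:9,r2:18,r3:2,r4:6,r5:Mul1
  c6: -  regs: r0:Add1,r1:9,r2:18,r3:2,r4:6,r5:Mul1
  c7: -  regs: r0:Add1,r1:9,r2:18,r3:2,r4:6,r5:Mul1
  c8: CDB Mul1=36  regs: r0:Add1,r1:9,r2:18,r3:2,r4:6,r5:36
  c9: -  regs: r0:Add1,r1:9,r2:18,r3:2,r4:6,r5:36
  c10: CDB Add1=29  regs: r0:29,r1:9,r2:18,r3:2,r4:6,r5:36

STATUS = VALUE 29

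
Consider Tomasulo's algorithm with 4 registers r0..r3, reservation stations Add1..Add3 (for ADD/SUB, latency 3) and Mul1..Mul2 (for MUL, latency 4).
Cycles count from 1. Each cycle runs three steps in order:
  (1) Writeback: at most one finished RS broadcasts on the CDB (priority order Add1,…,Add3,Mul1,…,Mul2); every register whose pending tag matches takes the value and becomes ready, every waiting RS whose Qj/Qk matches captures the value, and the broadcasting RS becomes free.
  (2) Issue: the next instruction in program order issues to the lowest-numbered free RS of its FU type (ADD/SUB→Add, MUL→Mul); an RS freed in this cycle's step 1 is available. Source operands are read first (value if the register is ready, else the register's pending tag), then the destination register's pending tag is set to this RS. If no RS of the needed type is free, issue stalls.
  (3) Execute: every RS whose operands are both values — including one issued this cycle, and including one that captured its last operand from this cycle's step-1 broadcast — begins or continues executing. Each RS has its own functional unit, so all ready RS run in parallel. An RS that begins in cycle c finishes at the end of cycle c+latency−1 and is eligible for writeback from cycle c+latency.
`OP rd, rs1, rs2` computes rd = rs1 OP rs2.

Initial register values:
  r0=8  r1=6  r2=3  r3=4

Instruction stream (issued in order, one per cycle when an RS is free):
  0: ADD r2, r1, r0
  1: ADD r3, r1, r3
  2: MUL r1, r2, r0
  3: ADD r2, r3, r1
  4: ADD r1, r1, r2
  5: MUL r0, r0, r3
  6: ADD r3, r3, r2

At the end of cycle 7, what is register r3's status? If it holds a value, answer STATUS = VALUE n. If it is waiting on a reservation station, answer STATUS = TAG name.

c1: issue ADD r2<-Add1 | r0:8,r1:6,r2:Add1,r3:4
c2: issue ADD r3<-Add2 | r0:8,r1:6,r2:Add1,r3:Add2
c3: issue MUL r1<-Mul1 | r0:8,r1:Mul1,r2:Add1,r3:Add2
c4: CDB Add1=14; issue ADD r2<-Add1 | r0:8,r1:Mul1,r2:Add1,r3:Add2
c5: CDB Add2=10; issue ADD r1<-Add2 | r0:8,r1:Add2,r2:Add1,r3:10
c6: issue MUL r0<-Mul2 | r0:Mul2,r1:Add2,r2:Add1,r3:10
c7: issue ADD r3<-Add3 | r0:Mul2,r1:Add2,r2:Add1,r3:Add3

STATUS = TAG Add3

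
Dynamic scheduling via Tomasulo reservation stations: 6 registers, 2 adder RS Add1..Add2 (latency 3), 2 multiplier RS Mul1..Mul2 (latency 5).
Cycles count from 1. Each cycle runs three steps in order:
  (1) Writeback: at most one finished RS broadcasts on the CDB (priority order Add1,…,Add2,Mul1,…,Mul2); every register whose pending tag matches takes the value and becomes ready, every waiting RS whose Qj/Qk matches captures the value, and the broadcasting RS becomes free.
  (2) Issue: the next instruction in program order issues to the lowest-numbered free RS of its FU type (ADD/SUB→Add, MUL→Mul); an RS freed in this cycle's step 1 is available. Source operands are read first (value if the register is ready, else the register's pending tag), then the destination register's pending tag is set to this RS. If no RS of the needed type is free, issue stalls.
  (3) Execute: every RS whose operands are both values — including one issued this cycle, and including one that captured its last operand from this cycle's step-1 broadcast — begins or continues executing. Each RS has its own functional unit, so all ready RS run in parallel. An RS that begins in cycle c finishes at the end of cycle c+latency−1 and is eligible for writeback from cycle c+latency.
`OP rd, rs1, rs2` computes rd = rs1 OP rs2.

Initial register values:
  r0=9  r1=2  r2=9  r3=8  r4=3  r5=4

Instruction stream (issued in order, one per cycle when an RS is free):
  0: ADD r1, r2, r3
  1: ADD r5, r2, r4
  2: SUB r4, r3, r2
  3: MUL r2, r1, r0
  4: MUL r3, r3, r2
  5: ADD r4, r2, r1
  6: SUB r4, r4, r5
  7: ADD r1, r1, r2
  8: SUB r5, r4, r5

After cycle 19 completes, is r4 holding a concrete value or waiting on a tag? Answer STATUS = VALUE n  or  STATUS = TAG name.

STATUS = VALUE 158

cycle 1: issue ADD r1<-Add1 // r0:9,r1:Add1,r2:9,r3:8,r4:3,r5:4
cycle 2: issue ADD r5<-Add2 // r0:9,r1:Add1,r2:9,r3:8,r4:3,r5:Add2
cycle 3: stall // r0:9,r1:Add1,r2:9,r3:8,r4:3,r5:Add2
cycle 4: CDB Add1=17; issue SUB r4<-Add1 // r0:9,r1:17,r2:9,r3:8,r4:Add1,r5:Add2
cycle 5: CDB Add2=12; issue MUL r2<-Mul1 // r0:9,r1:17,r2:Mul1,r3:8,r4:Add1,r5:12
cycle 6: issue MUL r3<-Mul2 // r0:9,r1:17,r2:Mul1,r3:Mul2,r4:Add1,r5:12
cycle 7: CDB Add1=-1; issue ADD r4<-Add1 // r0:9,r1:17,r2:Mul1,r3:Mul2,r4:Add1,r5:12
cycle 8: issue SUB r4<-Add2 // r0:9,r1:17,r2:Mul1,r3:Mul2,r4:Add2,r5:12
cycle 9: stall // r0:9,r1:17,r2:Mul1,r3:Mul2,r4:Add2,r5:12
cycle 10: CDB Mul1=153; stall // r0:9,r1:17,r2:153,r3:Mul2,r4:Add2,r5:12
cycle 11: stall // r0:9,r1:17,r2:153,r3:Mul2,r4:Add2,r5:12
cycle 12: stall // r0:9,r1:17,r2:153,r3:Mul2,r4:Add2,r5:12
cycle 13: CDB Add1=170; issue ADD r1<-Add1 // r0:9,r1:Add1,r2:153,r3:Mul2,r4:Add2,r5:12
cycle 14: stall // r0:9,r1:Add1,r2:153,r3:Mul2,r4:Add2,r5:12
cycle 15: CDB Mul2=1224; stall // r0:9,r1:Add1,r2:153,r3:1224,r4:Add2,r5:12
cycle 16: CDB Add1=170; issue SUB r5<-Add1 // r0:9,r1:170,r2:153,r3:1224,r4:Add2,r5:Add1
cycle 17: CDB Add2=158 // r0:9,r1:170,r2:153,r3:1224,r4:158,r5:Add1
cycle 18: - // r0:9,r1:170,r2:153,r3:1224,r4:158,r5:Add1
cycle 19: - // r0:9,r1:170,r2:153,r3:1224,r4:158,r5:Add1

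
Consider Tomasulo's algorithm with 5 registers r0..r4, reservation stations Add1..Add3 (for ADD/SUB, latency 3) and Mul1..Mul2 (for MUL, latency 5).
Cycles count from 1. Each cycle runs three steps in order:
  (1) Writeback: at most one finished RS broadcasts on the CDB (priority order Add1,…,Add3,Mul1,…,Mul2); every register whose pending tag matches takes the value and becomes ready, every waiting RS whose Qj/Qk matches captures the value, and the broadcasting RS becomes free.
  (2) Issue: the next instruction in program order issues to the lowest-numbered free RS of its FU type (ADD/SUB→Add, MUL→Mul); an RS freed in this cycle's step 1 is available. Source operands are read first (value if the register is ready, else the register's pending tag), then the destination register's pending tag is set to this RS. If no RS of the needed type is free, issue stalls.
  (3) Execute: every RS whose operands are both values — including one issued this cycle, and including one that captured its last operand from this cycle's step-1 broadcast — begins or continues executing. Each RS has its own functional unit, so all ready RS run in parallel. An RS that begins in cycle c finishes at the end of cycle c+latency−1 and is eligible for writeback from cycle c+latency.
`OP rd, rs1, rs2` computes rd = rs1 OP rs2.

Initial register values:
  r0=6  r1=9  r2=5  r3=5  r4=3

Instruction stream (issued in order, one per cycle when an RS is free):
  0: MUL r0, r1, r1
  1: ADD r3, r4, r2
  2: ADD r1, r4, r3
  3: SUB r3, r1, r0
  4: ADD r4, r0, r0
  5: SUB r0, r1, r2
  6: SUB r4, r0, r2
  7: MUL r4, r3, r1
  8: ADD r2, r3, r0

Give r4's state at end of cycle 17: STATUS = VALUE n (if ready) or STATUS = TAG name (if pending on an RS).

STATUS = VALUE -770

c1: issue MUL r0<-Mul1 | r0:Mul1,r1:9,r2:5,r3:5,r4:3
c2: issue ADD r3<-Add1 | r0:Mul1,r1:9,r2:5,r3:Add1,r4:3
c3: issue ADD r1<-Add2 | r0:Mul1,r1:Add2,r2:5,r3:Add1,r4:3
c4: issue SUB r3<-Add3 | r0:Mul1,r1:Add2,r2:5,r3:Add3,r4:3
c5: CDB Add1=8; issue ADD r4<-Add1 | r0:Mul1,r1:Add2,r2:5,r3:Add3,r4:Add1
c6: CDB Mul1=81; stall | r0:81,r1:Add2,r2:5,r3:Add3,r4:Add1
c7: stall | r0:81,r1:Add2,r2:5,r3:Add3,r4:Add1
c8: CDB Add2=11; issue SUB r0<-Add2 | r0:Add2,r1:11,r2:5,r3:Add3,r4:Add1
c9: CDB Add1=162; issue SUB r4<-Add1 | r0:Add2,r1:11,r2:5,r3:Add3,r4:Add1
c10: issue MUL r4<-Mul1 | r0:Add2,r1:11,r2:5,r3:Add3,r4:Mul1
c11: CDB Add2=6; issue ADD r2<-Add2 | r0:6,r1:11,r2:Add2,r3:Add3,r4:Mul1
c12: CDB Add3=-70 | r0:6,r1:11,r2:Add2,r3:-70,r4:Mul1
c13: - | r0:6,r1:11,r2:Add2,r3:-70,r4:Mul1
c14: CDB Add1=1 | r0:6,r1:11,r2:Add2,r3:-70,r4:Mul1
c15: CDB Add2=-64 | r0:6,r1:11,r2:-64,r3:-70,r4:Mul1
c16: - | r0:6,r1:11,r2:-64,r3:-70,r4:Mul1
c17: CDB Mul1=-770 | r0:6,r1:11,r2:-64,r3:-70,r4:-770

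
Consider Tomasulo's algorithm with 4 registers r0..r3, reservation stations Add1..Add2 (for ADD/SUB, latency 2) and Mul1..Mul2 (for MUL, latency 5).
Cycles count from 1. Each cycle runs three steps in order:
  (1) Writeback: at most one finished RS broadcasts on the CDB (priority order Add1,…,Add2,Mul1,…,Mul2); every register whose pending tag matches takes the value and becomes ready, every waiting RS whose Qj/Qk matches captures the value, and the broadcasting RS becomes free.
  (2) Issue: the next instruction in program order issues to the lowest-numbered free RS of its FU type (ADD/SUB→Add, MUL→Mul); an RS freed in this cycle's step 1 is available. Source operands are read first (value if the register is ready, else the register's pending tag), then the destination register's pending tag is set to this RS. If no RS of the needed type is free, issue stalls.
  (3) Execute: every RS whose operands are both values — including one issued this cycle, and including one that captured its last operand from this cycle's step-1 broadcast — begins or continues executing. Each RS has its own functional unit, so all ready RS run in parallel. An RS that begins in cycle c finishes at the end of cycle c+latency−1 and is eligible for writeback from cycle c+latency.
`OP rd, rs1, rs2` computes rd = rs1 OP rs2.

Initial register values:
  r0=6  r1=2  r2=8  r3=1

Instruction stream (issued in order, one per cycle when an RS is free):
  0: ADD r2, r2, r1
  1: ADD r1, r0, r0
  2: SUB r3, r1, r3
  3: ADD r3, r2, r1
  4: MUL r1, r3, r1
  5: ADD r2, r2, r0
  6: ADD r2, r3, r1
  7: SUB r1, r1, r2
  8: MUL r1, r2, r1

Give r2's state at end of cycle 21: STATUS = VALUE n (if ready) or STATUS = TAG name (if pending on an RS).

STATUS = VALUE 286

  c1: issue ADD r2<-Add1  regs: r0:6,r1:2,r2:Add1,r3:1
  c2: issue ADD r1<-Add2  regs: r0:6,r1:Add2,r2:Add1,r3:1
  c3: CDB Add1=10; issue SUB r3<-Add1  regs: r0:6,r1:Add2,r2:10,r3:Add1
  c4: CDB Add2=12; issue ADD r3<-Add2  regs: r0:6,r1:12,r2:10,r3:Add2
  c5: issue MUL r1<-Mul1  regs: r0:6,r1:Mul1,r2:10,r3:Add2
  c6: CDB Add1=11; issue ADD r2<-Add1  regs: r0:6,r1:Mul1,r2:Add1,r3:Add2
  c7: CDB Add2=22; issue ADD r2<-Add2  regs: r0:6,r1:Mul1,r2:Add2,r3:22
  c8: CDB Add1=16; issue SUB r1<-Add1  regs: r0:6,r1:Add1,r2:Add2,r3:22
  c9: issue MUL r1<-Mul2  regs: r0:6,r1:Mul2,r2:Add2,r3:22
  c10: -  regs: r0:6,r1:Mul2,r2:Add2,r3:22
  c11: -  regs: r0:6,r1:Mul2,r2:Add2,r3:22
  c12: CDB Mul1=264  regs: r0:6,r1:Mul2,r2:Add2,r3:22
  c13: -  regs: r0:6,r1:Mul2,r2:Add2,r3:22
  c14: CDB Add2=286  regs: r0:6,r1:Mul2,r2:286,r3:22
  c15: -  regs: r0:6,r1:Mul2,r2:286,r3:22
  c16: CDB Add1=-22  regs: r0:6,r1:Mul2,r2:286,r3:22
  c17: -  regs: r0:6,r1:Mul2,r2:286,r3:22
  c18: -  regs: r0:6,r1:Mul2,r2:286,r3:22
  c19: -  regs: r0:6,r1:Mul2,r2:286,r3:22
  c20: -  regs: r0:6,r1:Mul2,r2:286,r3:22
  c21: CDB Mul2=-6292  regs: r0:6,r1:-6292,r2:286,r3:22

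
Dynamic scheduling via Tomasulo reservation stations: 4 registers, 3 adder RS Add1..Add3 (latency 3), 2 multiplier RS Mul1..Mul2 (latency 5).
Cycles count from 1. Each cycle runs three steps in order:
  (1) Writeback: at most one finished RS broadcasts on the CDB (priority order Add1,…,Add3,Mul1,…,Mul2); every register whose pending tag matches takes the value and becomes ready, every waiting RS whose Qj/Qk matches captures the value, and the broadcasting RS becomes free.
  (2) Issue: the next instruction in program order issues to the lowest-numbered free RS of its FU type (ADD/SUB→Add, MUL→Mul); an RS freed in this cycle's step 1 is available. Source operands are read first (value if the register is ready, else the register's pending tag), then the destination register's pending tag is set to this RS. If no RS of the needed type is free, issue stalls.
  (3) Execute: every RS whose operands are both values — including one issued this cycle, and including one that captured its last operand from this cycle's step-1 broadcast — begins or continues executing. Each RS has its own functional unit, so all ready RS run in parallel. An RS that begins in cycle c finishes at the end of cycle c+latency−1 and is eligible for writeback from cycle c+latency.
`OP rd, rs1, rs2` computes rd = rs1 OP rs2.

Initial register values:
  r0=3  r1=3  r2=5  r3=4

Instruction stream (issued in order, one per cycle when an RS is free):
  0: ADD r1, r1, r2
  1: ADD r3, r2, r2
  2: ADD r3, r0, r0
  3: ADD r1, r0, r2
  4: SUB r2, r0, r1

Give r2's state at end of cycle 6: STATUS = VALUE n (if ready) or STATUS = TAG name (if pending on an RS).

STATUS = TAG Add2

  c1: issue ADD r1<-Add1  regs: r0:3,r1:Add1,r2:5,r3:4
  c2: issue ADD r3<-Add2  regs: r0:3,r1:Add1,r2:5,r3:Add2
  c3: issue ADD r3<-Add3  regs: r0:3,r1:Add1,r2:5,r3:Add3
  c4: CDB Add1=8; issue ADD r1<-Add1  regs: r0:3,r1:Add1,r2:5,r3:Add3
  c5: CDB Add2=10; issue SUB r2<-Add2  regs: r0:3,r1:Add1,r2:Add2,r3:Add3
  c6: CDB Add3=6  regs: r0:3,r1:Add1,r2:Add2,r3:6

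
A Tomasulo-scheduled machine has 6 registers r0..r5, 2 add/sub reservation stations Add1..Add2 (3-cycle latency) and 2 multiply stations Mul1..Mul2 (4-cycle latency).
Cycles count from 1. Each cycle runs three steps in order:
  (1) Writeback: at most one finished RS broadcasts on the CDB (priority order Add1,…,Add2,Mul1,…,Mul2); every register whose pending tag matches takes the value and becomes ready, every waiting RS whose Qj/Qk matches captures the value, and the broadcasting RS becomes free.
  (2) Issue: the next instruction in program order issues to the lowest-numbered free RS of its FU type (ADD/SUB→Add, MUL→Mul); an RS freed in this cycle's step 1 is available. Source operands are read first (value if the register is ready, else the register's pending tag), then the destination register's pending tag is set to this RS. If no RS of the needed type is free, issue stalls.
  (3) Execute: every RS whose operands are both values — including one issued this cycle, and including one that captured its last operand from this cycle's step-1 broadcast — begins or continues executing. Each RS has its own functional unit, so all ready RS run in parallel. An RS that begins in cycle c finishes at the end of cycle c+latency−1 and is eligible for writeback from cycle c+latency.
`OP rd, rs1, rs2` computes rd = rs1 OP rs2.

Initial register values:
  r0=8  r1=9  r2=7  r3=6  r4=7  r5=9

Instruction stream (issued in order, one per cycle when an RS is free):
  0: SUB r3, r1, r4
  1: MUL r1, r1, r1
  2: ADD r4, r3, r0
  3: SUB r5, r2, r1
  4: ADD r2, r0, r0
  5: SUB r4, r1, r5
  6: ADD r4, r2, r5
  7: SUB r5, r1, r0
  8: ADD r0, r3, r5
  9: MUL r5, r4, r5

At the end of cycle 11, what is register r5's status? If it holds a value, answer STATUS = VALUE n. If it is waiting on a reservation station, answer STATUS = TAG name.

  c1: issue SUB r3<-Add1  regs: r0:8,r1:9,r2:7,r3:Add1,r4:7,r5:9
  c2: issue MUL r1<-Mul1  regs: r0:8,r1:Mul1,r2:7,r3:Add1,r4:7,r5:9
  c3: issue ADD r4<-Add2  regs: r0:8,r1:Mul1,r2:7,r3:Add1,r4:Add2,r5:9
  c4: CDB Add1=2; issue SUB r5<-Add1  regs: r0:8,r1:Mul1,r2:7,r3:2,r4:Add2,r5:Add1
  c5: stall  regs: r0:8,r1:Mul1,r2:7,r3:2,r4:Add2,r5:Add1
  c6: CDB Mul1=81; stall  regs: r0:8,r1:81,r2:7,r3:2,r4:Add2,r5:Add1
  c7: CDB Add2=10; issue ADD r2<-Add2  regs: r0:8,r1:81,r2:Add2,r3:2,r4:10,r5:Add1
  c8: stall  regs: r0:8,r1:81,r2:Add2,r3:2,r4:10,r5:Add1
  c9: CDB Add1=-74; issue SUB r4<-Add1  regs: r0:8,r1:81,r2:Add2,r3:2,r4:Add1,r5:-74
  c10: CDB Add2=16; issue ADD r4<-Add2  regs: r0:8,r1:81,r2:16,r3:2,r4:Add2,r5:-74
  c11: stall  regs: r0:8,r1:81,r2:16,r3:2,r4:Add2,r5:-74

STATUS = VALUE -74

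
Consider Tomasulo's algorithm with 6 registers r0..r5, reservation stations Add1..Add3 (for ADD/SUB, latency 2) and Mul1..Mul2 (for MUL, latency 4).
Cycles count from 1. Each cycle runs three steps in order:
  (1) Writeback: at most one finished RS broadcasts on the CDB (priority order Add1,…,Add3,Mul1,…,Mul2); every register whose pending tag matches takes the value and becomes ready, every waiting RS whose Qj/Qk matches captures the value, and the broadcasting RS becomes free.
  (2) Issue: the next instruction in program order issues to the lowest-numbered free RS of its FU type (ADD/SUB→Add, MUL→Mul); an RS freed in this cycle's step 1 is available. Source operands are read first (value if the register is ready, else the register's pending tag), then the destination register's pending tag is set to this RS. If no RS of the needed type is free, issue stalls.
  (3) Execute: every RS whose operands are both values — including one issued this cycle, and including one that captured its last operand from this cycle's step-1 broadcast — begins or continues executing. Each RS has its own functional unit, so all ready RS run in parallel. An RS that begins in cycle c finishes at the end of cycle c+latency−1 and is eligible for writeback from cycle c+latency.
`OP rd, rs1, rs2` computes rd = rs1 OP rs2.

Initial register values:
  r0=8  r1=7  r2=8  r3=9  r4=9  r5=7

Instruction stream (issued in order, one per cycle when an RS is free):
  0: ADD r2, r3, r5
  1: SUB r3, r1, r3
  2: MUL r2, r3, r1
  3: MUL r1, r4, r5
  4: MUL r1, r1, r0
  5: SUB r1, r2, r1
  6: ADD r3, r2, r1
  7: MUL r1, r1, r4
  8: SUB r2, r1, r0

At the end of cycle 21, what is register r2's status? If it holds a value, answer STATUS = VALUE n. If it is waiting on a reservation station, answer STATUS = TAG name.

c1: issue ADD r2<-Add1 | r0:8,r1:7,r2:Add1,r3:9,r4:9,r5:7
c2: issue SUB r3<-Add2 | r0:8,r1:7,r2:Add1,r3:Add2,r4:9,r5:7
c3: CDB Add1=16; issue MUL r2<-Mul1 | r0:8,r1:7,r2:Mul1,r3:Add2,r4:9,r5:7
c4: CDB Add2=-2; issue MUL r1<-Mul2 | r0:8,r1:Mul2,r2:Mul1,r3:-2,r4:9,r5:7
c5: stall | r0:8,r1:Mul2,r2:Mul1,r3:-2,r4:9,r5:7
c6: stall | r0:8,r1:Mul2,r2:Mul1,r3:-2,r4:9,r5:7
c7: stall | r0:8,r1:Mul2,r2:Mul1,r3:-2,r4:9,r5:7
c8: CDB Mul1=-14; issue MUL r1<-Mul1 | r0:8,r1:Mul1,r2:-14,r3:-2,r4:9,r5:7
c9: CDB Mul2=63; issue SUB r1<-Add1 | r0:8,r1:Add1,r2:-14,r3:-2,r4:9,r5:7
c10: issue ADD r3<-Add2 | r0:8,r1:Add1,r2:-14,r3:Add2,r4:9,r5:7
c11: issue MUL r1<-Mul2 | r0:8,r1:Mul2,r2:-14,r3:Add2,r4:9,r5:7
c12: issue SUB r2<-Add3 | r0:8,r1:Mul2,r2:Add3,r3:Add2,r4:9,r5:7
c13: CDB Mul1=504 | r0:8,r1:Mul2,r2:Add3,r3:Add2,r4:9,r5:7
c14: - | r0:8,r1:Mul2,r2:Add3,r3:Add2,r4:9,r5:7
c15: CDB Add1=-518 | r0:8,r1:Mul2,r2:Add3,r3:Add2,r4:9,r5:7
c16: - | r0:8,r1:Mul2,r2:Add3,r3:Add2,r4:9,r5:7
c17: CDB Add2=-532 | r0:8,r1:Mul2,r2:Add3,r3:-532,r4:9,r5:7
c18: - | r0:8,r1:Mul2,r2:Add3,r3:-532,r4:9,r5:7
c19: CDB Mul2=-4662 | r0:8,r1:-4662,r2:Add3,r3:-532,r4:9,r5:7
c20: - | r0:8,r1:-4662,r2:Add3,r3:-532,r4:9,r5:7
c21: CDB Add3=-4670 | r0:8,r1:-4662,r2:-4670,r3:-532,r4:9,r5:7

STATUS = VALUE -4670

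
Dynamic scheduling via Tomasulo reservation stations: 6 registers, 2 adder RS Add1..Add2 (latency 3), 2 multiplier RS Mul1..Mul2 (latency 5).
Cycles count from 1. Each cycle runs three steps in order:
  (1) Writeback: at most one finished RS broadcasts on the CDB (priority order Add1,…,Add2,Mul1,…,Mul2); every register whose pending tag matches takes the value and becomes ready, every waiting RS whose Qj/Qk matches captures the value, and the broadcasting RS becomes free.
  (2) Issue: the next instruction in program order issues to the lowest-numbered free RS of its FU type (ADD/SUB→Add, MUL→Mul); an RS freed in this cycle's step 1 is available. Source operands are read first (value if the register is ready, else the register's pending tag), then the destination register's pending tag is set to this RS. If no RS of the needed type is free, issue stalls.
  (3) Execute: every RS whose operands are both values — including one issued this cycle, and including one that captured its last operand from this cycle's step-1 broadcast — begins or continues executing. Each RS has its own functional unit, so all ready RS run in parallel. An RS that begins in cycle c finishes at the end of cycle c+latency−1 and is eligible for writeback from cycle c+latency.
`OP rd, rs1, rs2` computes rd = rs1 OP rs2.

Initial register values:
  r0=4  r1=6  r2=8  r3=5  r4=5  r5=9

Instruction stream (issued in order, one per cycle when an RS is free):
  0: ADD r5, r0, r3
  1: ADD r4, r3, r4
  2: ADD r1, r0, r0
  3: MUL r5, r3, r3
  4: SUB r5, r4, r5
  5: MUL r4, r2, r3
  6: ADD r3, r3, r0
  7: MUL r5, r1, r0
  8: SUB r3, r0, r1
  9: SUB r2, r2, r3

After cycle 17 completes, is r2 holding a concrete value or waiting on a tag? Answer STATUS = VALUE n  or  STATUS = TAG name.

STATUS = VALUE 12

c1: issue ADD r5<-Add1 | r0:4,r1:6,r2:8,r3:5,r4:5,r5:Add1
c2: issue ADD r4<-Add2 | r0:4,r1:6,r2:8,r3:5,r4:Add2,r5:Add1
c3: stall | r0:4,r1:6,r2:8,r3:5,r4:Add2,r5:Add1
c4: CDB Add1=9; issue ADD r1<-Add1 | r0:4,r1:Add1,r2:8,r3:5,r4:Add2,r5:9
c5: CDB Add2=10; issue MUL r5<-Mul1 | r0:4,r1:Add1,r2:8,r3:5,r4:10,r5:Mul1
c6: issue SUB r5<-Add2 | r0:4,r1:Add1,r2:8,r3:5,r4:10,r5:Add2
c7: CDB Add1=8; issue MUL r4<-Mul2 | r0:4,r1:8,r2:8,r3:5,r4:Mul2,r5:Add2
c8: issue ADD r3<-Add1 | r0:4,r1:8,r2:8,r3:Add1,r4:Mul2,r5:Add2
c9: stall | r0:4,r1:8,r2:8,r3:Add1,r4:Mul2,r5:Add2
c10: CDB Mul1=25; issue MUL r5<-Mul1 | r0:4,r1:8,r2:8,r3:Add1,r4:Mul2,r5:Mul1
c11: CDB Add1=9; issue SUB r3<-Add1 | r0:4,r1:8,r2:8,r3:Add1,r4:Mul2,r5:Mul1
c12: CDB Mul2=40; stall | r0:4,r1:8,r2:8,r3:Add1,r4:40,r5:Mul1
c13: CDB Add2=-15; issue SUB r2<-Add2 | r0:4,r1:8,r2:Add2,r3:Add1,r4:40,r5:Mul1
c14: CDB Add1=-4 | r0:4,r1:8,r2:Add2,r3:-4,r4:40,r5:Mul1
c15: CDB Mul1=32 | r0:4,r1:8,r2:Add2,r3:-4,r4:40,r5:32
c16: - | r0:4,r1:8,r2:Add2,r3:-4,r4:40,r5:32
c17: CDB Add2=12 | r0:4,r1:8,r2:12,r3:-4,r4:40,r5:32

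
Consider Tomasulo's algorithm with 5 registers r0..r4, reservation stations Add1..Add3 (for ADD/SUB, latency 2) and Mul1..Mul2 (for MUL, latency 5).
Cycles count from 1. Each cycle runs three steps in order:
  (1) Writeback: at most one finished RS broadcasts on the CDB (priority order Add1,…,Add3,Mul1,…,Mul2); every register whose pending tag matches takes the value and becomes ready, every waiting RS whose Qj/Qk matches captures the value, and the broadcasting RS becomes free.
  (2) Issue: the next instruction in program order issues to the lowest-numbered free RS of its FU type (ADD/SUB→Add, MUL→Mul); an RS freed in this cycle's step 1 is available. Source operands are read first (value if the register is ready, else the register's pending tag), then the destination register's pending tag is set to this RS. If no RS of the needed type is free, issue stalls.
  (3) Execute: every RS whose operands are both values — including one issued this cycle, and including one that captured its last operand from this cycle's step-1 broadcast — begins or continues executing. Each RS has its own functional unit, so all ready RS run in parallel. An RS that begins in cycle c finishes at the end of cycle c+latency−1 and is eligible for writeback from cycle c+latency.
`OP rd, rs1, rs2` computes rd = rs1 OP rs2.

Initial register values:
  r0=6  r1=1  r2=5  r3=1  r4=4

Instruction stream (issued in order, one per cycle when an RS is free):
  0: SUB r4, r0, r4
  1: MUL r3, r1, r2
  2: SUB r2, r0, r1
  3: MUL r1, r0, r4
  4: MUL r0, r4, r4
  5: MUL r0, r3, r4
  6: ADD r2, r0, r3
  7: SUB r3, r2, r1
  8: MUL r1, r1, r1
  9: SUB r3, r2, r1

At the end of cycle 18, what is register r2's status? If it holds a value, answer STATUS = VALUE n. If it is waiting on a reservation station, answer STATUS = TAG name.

STATUS = VALUE 15

c1: issue SUB r4<-Add1 | r0:6,r1:1,r2:5,r3:1,r4:Add1
c2: issue MUL r3<-Mul1 | r0:6,r1:1,r2:5,r3:Mul1,r4:Add1
c3: CDB Add1=2; issue SUB r2<-Add1 | r0:6,r1:1,r2:Add1,r3:Mul1,r4:2
c4: issue MUL r1<-Mul2 | r0:6,r1:Mul2,r2:Add1,r3:Mul1,r4:2
c5: CDB Add1=5; stall | r0:6,r1:Mul2,r2:5,r3:Mul1,r4:2
c6: stall | r0:6,r1:Mul2,r2:5,r3:Mul1,r4:2
c7: CDB Mul1=5; issue MUL r0<-Mul1 | r0:Mul1,r1:Mul2,r2:5,r3:5,r4:2
c8: stall | r0:Mul1,r1:Mul2,r2:5,r3:5,r4:2
c9: CDB Mul2=12; issue MUL r0<-Mul2 | r0:Mul2,r1:12,r2:5,r3:5,r4:2
c10: issue ADD r2<-Add1 | r0:Mul2,r1:12,r2:Add1,r3:5,r4:2
c11: issue SUB r3<-Add2 | r0:Mul2,r1:12,r2:Add1,r3:Add2,r4:2
c12: CDB Mul1=4; issue MUL r1<-Mul1 | r0:Mul2,r1:Mul1,r2:Add1,r3:Add2,r4:2
c13: issue SUB r3<-Add3 | r0:Mul2,r1:Mul1,r2:Add1,r3:Add3,r4:2
c14: CDB Mul2=10 | r0:10,r1:Mul1,r2:Add1,r3:Add3,r4:2
c15: - | r0:10,r1:Mul1,r2:Add1,r3:Add3,r4:2
c16: CDB Add1=15 | r0:10,r1:Mul1,r2:15,r3:Add3,r4:2
c17: CDB Mul1=144 | r0:10,r1:144,r2:15,r3:Add3,r4:2
c18: CDB Add2=3 | r0:10,r1:144,r2:15,r3:Add3,r4:2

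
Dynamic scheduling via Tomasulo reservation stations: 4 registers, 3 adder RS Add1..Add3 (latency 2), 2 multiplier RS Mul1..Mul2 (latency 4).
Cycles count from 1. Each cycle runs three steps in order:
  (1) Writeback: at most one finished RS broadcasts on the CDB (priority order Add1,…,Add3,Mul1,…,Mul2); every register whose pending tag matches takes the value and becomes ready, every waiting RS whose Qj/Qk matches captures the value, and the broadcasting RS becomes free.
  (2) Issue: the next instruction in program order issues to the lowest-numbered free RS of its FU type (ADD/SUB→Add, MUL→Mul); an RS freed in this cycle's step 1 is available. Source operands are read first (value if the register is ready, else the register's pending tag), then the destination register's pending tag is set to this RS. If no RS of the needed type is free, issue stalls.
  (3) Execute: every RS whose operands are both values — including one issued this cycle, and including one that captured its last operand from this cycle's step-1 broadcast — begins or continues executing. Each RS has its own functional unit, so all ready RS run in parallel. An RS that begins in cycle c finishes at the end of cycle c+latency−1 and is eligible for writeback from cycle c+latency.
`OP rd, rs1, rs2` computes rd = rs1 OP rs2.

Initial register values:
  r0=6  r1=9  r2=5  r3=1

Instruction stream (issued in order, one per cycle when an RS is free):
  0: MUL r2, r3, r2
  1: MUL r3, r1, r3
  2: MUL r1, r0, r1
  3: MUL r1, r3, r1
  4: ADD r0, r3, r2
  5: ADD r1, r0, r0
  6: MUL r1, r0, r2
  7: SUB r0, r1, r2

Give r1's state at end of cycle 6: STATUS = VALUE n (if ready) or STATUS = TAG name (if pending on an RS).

  c1: issue MUL r2<-Mul1  regs: r0:6,r1:9,r2:Mul1,r3:1
  c2: issue MUL r3<-Mul2  regs: r0:6,r1:9,r2:Mul1,r3:Mul2
  c3: stall  regs: r0:6,r1:9,r2:Mul1,r3:Mul2
  c4: stall  regs: r0:6,r1:9,r2:Mul1,r3:Mul2
  c5: CDB Mul1=5; issue MUL r1<-Mul1  regs: r0:6,r1:Mul1,r2:5,r3:Mul2
  c6: CDB Mul2=9; issue MUL r1<-Mul2  regs: r0:6,r1:Mul2,r2:5,r3:9

STATUS = TAG Mul2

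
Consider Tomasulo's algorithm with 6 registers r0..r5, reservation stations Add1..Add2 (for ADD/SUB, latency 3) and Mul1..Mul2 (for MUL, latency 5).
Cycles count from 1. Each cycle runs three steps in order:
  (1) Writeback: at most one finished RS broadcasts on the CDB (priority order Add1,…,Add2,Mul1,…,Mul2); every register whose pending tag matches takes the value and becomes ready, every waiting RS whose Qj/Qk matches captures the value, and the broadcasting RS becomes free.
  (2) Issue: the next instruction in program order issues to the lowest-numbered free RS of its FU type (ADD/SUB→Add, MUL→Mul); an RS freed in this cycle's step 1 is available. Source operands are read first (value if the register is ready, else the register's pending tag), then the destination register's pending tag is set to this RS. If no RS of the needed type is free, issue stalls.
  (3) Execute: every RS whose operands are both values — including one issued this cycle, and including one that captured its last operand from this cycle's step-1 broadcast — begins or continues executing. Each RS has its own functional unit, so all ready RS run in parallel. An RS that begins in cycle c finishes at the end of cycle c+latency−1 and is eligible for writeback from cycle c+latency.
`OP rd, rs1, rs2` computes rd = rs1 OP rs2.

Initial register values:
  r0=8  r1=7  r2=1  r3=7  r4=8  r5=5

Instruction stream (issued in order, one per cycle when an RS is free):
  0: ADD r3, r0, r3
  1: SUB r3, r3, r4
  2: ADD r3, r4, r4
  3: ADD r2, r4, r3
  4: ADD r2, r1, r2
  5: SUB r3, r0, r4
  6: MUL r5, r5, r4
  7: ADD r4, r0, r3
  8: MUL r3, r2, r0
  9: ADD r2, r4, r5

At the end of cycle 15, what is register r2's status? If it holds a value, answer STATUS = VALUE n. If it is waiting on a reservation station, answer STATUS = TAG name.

  c1: issue ADD r3<-Add1  regs: r0:8,r1:7,r2:1,r3:Add1,r4:8,r5:5
  c2: issue SUB r3<-Add2  regs: r0:8,r1:7,r2:1,r3:Add2,r4:8,r5:5
  c3: stall  regs: r0:8,r1:7,r2:1,r3:Add2,r4:8,r5:5
  c4: CDB Add1=15; issue ADD r3<-Add1  regs: r0:8,r1:7,r2:1,r3:Add1,r4:8,r5:5
  c5: stall  regs: r0:8,r1:7,r2:1,r3:Add1,r4:8,r5:5
  c6: stall  regs: r0:8,r1:7,r2:1,r3:Add1,r4:8,r5:5
  c7: CDB Add1=16; issue ADD r2<-Add1  regs: r0:8,r1:7,r2:Add1,r3:16,r4:8,r5:5
  c8: CDB Add2=7; issue ADD r2<-Add2  regs: r0:8,r1:7,r2:Add2,r3:16,r4:8,r5:5
  c9: stall  regs: r0:8,r1:7,r2:Add2,r3:16,r4:8,r5:5
  c10: CDB Add1=24; issue SUB r3<-Add1  regs: r0:8,r1:7,r2:Add2,r3:Add1,r4:8,r5:5
  c11: issue MUL r5<-Mul1  regs: r0:8,r1:7,r2:Add2,r3:Add1,r4:8,r5:Mul1
  c12: stall  regs: r0:8,r1:7,r2:Add2,r3:Add1,r4:8,r5:Mul1
  c13: CDB Add1=0; issue ADD r4<-Add1  regs: r0:8,r1:7,r2:Add2,r3:0,r4:Add1,r5:Mul1
  c14: CDB Add2=31; issue MUL r3<-Mul2  regs: r0:8,r1:7,r2:31,r3:Mul2,r4:Add1,r5:Mul1
  c15: issue ADD r2<-Add2  regs: r0:8,r1:7,r2:Add2,r3:Mul2,r4:Add1,r5:Mul1

STATUS = TAG Add2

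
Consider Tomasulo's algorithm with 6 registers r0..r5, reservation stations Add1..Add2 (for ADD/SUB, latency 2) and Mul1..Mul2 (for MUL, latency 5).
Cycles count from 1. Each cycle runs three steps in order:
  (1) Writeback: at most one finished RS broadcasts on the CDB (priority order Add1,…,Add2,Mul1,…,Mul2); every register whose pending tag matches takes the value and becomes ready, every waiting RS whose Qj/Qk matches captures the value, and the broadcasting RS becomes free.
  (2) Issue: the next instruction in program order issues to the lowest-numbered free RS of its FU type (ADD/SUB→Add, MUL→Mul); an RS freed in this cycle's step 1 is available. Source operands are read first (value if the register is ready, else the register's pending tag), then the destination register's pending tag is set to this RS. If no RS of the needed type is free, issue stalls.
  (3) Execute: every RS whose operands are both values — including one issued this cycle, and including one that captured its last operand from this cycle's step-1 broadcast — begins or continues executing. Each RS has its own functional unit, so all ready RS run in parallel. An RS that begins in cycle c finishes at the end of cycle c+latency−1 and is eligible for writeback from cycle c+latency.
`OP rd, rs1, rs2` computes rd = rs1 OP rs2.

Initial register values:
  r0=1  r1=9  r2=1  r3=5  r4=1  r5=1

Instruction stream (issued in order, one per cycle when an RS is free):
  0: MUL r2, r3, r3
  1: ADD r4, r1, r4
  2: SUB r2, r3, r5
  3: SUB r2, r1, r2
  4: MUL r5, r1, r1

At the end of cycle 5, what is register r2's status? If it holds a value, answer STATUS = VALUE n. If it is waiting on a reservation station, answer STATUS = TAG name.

STATUS = TAG Add1

  c1: issue MUL r2<-Mul1  regs: r0:1,r1:9,r2:Mul1,r3:5,r4:1,r5:1
  c2: issue ADD r4<-Add1  regs: r0:1,r1:9,r2:Mul1,r3:5,r4:Add1,r5:1
  c3: issue SUB r2<-Add2  regs: r0:1,r1:9,r2:Add2,r3:5,r4:Add1,r5:1
  c4: CDB Add1=10; issue SUB r2<-Add1  regs: r0:1,r1:9,r2:Add1,r3:5,r4:10,r5:1
  c5: CDB Add2=4; issue MUL r5<-Mul2  regs: r0:1,r1:9,r2:Add1,r3:5,r4:10,r5:Mul2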